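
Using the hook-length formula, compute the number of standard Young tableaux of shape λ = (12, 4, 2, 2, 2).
# SYT of shape (12, 4, 2, 2, 2) = 87297210

Hook-length formula: f^λ = n! / Π hook(c), product over all cells c of the Young diagram. For λ = (12, 4, 2, 2, 2), n = 22 boxes. Hook lengths by row (left-to-right, top-to-bottom): [16, 15, 11, 10, 8, 7, 6, 5, 4, 3, 2, 1]; [7, 6, 2, 1]; [4, 3]; [3, 2]; [2, 1]. Product of hooks = 12875563008000. So f^λ = 22! / 12875563008000 = 1124000727777607680000 / 12875563008000 = 87297210.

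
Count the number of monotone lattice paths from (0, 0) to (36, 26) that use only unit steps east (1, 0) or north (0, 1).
Number of paths = 209769429934732479

A monotone lattice path from (0, 0) to (36, 26) consists of 36 east steps and 26 north steps in some order, so it is determined by which 36 of the 62 steps are east. The count is C(62, 36) = 209769429934732479.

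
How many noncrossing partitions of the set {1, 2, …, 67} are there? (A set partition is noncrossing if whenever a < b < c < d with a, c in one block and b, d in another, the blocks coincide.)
C_67 = 22033725021956517463358552614056949950

These noncrossing partitions are counted by the Catalan number C_n = (1/(n + 1)) · C(2n, n). For n = 67: C_67 = (1/68) · C(134, 67) = 1498293301493043187508381577755872596600/68 = 22033725021956517463358552614056949950.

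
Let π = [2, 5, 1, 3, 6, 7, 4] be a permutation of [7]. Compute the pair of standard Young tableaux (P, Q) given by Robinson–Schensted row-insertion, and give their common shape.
P = [1, 3, 4, 7] / [2, 5, 6];  Q = [1, 2, 5, 6] / [3, 4, 7];  common shape = (4, 3)

Row-insert the values π_1, π_2, … into P one at a time, bumping the leftmost entry strictly greater than the inserted value down to the next row. The recording tableau Q records, in position (i, j), the step at which that cell was added to P.
  Insert 2 (step 1): P = [2];  Q = [1]
  Insert 5 (step 2): P = [2, 5];  Q = [1, 2]
  Insert 1 (step 3): P = [1, 5] / [2];  Q = [1, 2] / [3]
  Insert 3 (step 4): P = [1, 3] / [2, 5];  Q = [1, 2] / [3, 4]
  Insert 6 (step 5): P = [1, 3, 6] / [2, 5];  Q = [1, 2, 5] / [3, 4]
  Insert 7 (step 6): P = [1, 3, 6, 7] / [2, 5];  Q = [1, 2, 5, 6] / [3, 4]
  Insert 4 (step 7): P = [1, 3, 4, 7] / [2, 5, 6];  Q = [1, 2, 5, 6] / [3, 4, 7]
Final shape: (4, 3).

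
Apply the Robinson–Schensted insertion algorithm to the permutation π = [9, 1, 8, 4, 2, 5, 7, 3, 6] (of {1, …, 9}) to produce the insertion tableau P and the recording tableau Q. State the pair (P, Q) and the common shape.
P = [1, 2, 3, 6] / [4, 5, 7] / [8] / [9];  Q = [1, 3, 6, 7] / [2, 8, 9] / [4] / [5];  common shape = (4, 3, 1, 1)

Row-insert the values π_1, π_2, … into P one at a time, bumping the leftmost entry strictly greater than the inserted value down to the next row. The recording tableau Q records, in position (i, j), the step at which that cell was added to P.
  Insert 9 (step 1): P = [9];  Q = [1]
  Insert 1 (step 2): P = [1] / [9];  Q = [1] / [2]
  Insert 8 (step 3): P = [1, 8] / [9];  Q = [1, 3] / [2]
  Insert 4 (step 4): P = [1, 4] / [8] / [9];  Q = [1, 3] / [2] / [4]
  Insert 2 (step 5): P = [1, 2] / [4] / [8] / [9];  Q = [1, 3] / [2] / [4] / [5]
  Insert 5 (step 6): P = [1, 2, 5] / [4] / [8] / [9];  Q = [1, 3, 6] / [2] / [4] / [5]
  Insert 7 (step 7): P = [1, 2, 5, 7] / [4] / [8] / [9];  Q = [1, 3, 6, 7] / [2] / [4] / [5]
  Insert 3 (step 8): P = [1, 2, 3, 7] / [4, 5] / [8] / [9];  Q = [1, 3, 6, 7] / [2, 8] / [4] / [5]
  Insert 6 (step 9): P = [1, 2, 3, 6] / [4, 5, 7] / [8] / [9];  Q = [1, 3, 6, 7] / [2, 8, 9] / [4] / [5]
Final shape: (4, 3, 1, 1).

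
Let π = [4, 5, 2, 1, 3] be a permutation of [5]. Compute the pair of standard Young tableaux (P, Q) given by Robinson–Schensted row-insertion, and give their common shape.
P = [1, 3] / [2, 5] / [4];  Q = [1, 2] / [3, 5] / [4];  common shape = (2, 2, 1)

Row-insert the values π_1, π_2, … into P one at a time, bumping the leftmost entry strictly greater than the inserted value down to the next row. The recording tableau Q records, in position (i, j), the step at which that cell was added to P.
  Insert 4 (step 1): P = [4];  Q = [1]
  Insert 5 (step 2): P = [4, 5];  Q = [1, 2]
  Insert 2 (step 3): P = [2, 5] / [4];  Q = [1, 2] / [3]
  Insert 1 (step 4): P = [1, 5] / [2] / [4];  Q = [1, 2] / [3] / [4]
  Insert 3 (step 5): P = [1, 3] / [2, 5] / [4];  Q = [1, 2] / [3, 5] / [4]
Final shape: (2, 2, 1).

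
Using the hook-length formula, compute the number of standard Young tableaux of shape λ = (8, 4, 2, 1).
# SYT of shape (8, 4, 2, 1) = 91000

Hook-length formula: f^λ = n! / Π hook(c), product over all cells c of the Young diagram. For λ = (8, 4, 2, 1), n = 15 boxes. Hook lengths by row (left-to-right, top-to-bottom): [11, 9, 7, 6, 4, 3, 2, 1]; [6, 4, 2, 1]; [3, 1]; [1]. Product of hooks = 14370048. So f^λ = 15! / 14370048 = 1307674368000 / 14370048 = 91000.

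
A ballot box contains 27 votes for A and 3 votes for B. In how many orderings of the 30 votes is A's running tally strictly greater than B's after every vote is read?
Strict-lead orderings = 3248

Total orderings of the 30 votes with 27 for A: C(30, 27) = 4060. By the Bertrand ballot formula (Cycle Lemma / reflection principle), the number of orderings in which A is strictly ahead of B throughout is (p − q)/(p + q) · C(p + q, p) = (27 − 3)/(27 + 3) · 4060 = 3248.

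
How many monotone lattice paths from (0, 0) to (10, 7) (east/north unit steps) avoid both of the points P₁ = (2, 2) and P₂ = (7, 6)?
Number of paths = 7886

Inclusion–exclusion. Total paths: C(17, 10) = 19448. Through P₁: C(4, 2)·C(13, 8) = 7722. Through P₂: C(13, 7)·C(4, 3) = 6864. Since P₁ is strictly southwest of P₂, a monotone path through both must visit P₁ then P₂; paths through both = C(4, 2)·C(9, 5)·C(4, 3) = 3024. Avoid both = 19448 − 7722 − 6864 + 3024 = 7886.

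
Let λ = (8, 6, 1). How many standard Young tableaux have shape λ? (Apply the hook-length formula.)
# SYT of shape (8, 6, 1) = 11583

Hook-length formula: f^λ = n! / Π hook(c), product over all cells c of the Young diagram. For λ = (8, 6, 1), n = 15 boxes. Hook lengths by row (left-to-right, top-to-bottom): [10, 8, 7, 6, 5, 4, 2, 1]; [7, 5, 4, 3, 2, 1]; [1]. Product of hooks = 112896000. So f^λ = 15! / 112896000 = 1307674368000 / 112896000 = 11583.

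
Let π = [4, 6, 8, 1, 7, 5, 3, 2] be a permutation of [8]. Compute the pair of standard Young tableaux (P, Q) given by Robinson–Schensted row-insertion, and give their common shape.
P = [1, 2, 7] / [3, 5] / [4] / [6] / [8];  Q = [1, 2, 3] / [4, 5] / [6] / [7] / [8];  common shape = (3, 2, 1, 1, 1)

Row-insert the values π_1, π_2, … into P one at a time, bumping the leftmost entry strictly greater than the inserted value down to the next row. The recording tableau Q records, in position (i, j), the step at which that cell was added to P.
  Insert 4 (step 1): P = [4];  Q = [1]
  Insert 6 (step 2): P = [4, 6];  Q = [1, 2]
  Insert 8 (step 3): P = [4, 6, 8];  Q = [1, 2, 3]
  Insert 1 (step 4): P = [1, 6, 8] / [4];  Q = [1, 2, 3] / [4]
  Insert 7 (step 5): P = [1, 6, 7] / [4, 8];  Q = [1, 2, 3] / [4, 5]
  Insert 5 (step 6): P = [1, 5, 7] / [4, 6] / [8];  Q = [1, 2, 3] / [4, 5] / [6]
  Insert 3 (step 7): P = [1, 3, 7] / [4, 5] / [6] / [8];  Q = [1, 2, 3] / [4, 5] / [6] / [7]
  Insert 2 (step 8): P = [1, 2, 7] / [3, 5] / [4] / [6] / [8];  Q = [1, 2, 3] / [4, 5] / [6] / [7] / [8]
Final shape: (3, 2, 1, 1, 1).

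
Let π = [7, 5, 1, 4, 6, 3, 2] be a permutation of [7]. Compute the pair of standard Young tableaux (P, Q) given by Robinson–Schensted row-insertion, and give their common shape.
P = [1, 2, 6] / [3] / [4] / [5] / [7];  Q = [1, 4, 5] / [2] / [3] / [6] / [7];  common shape = (3, 1, 1, 1, 1)

Row-insert the values π_1, π_2, … into P one at a time, bumping the leftmost entry strictly greater than the inserted value down to the next row. The recording tableau Q records, in position (i, j), the step at which that cell was added to P.
  Insert 7 (step 1): P = [7];  Q = [1]
  Insert 5 (step 2): P = [5] / [7];  Q = [1] / [2]
  Insert 1 (step 3): P = [1] / [5] / [7];  Q = [1] / [2] / [3]
  Insert 4 (step 4): P = [1, 4] / [5] / [7];  Q = [1, 4] / [2] / [3]
  Insert 6 (step 5): P = [1, 4, 6] / [5] / [7];  Q = [1, 4, 5] / [2] / [3]
  Insert 3 (step 6): P = [1, 3, 6] / [4] / [5] / [7];  Q = [1, 4, 5] / [2] / [3] / [6]
  Insert 2 (step 7): P = [1, 2, 6] / [3] / [4] / [5] / [7];  Q = [1, 4, 5] / [2] / [3] / [6] / [7]
Final shape: (3, 1, 1, 1, 1).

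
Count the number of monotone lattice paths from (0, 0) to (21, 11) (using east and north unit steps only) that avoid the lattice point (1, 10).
Number of paths = 129024249

Total paths from (0, 0) to (21, 11): C(32, 21) = 129024480. Paths through (1, 10): (paths (0, 0) → (1, 10)) × (paths (1, 10) → (21, 11)) = C(11, 1) · C(21, 20) = 11 · 21 = 231. Avoidance count = 129024480 − 231 = 129024249.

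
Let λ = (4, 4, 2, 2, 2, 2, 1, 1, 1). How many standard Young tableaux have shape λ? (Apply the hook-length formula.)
# SYT of shape (4, 4, 2, 2, 2, 2, 1, 1, 1) = 5668650

Hook-length formula: f^λ = n! / Π hook(c), product over all cells c of the Young diagram. For λ = (4, 4, 2, 2, 2, 2, 1, 1, 1), n = 19 boxes. Hook lengths by row (left-to-right, top-to-bottom): [12, 8, 3, 2]; [11, 7, 2, 1]; [8, 4]; [7, 3]; [6, 2]; [5, 1]; [3]; [2]; [1]. Product of hooks = 21459271680. So f^λ = 19! / 21459271680 = 121645100408832000 / 21459271680 = 5668650.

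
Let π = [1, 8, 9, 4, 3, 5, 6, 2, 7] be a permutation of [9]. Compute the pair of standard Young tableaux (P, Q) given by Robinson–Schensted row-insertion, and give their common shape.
P = [1, 2, 5, 6, 7] / [3, 9] / [4] / [8];  Q = [1, 2, 3, 7, 9] / [4, 6] / [5] / [8];  common shape = (5, 2, 1, 1)

Row-insert the values π_1, π_2, … into P one at a time, bumping the leftmost entry strictly greater than the inserted value down to the next row. The recording tableau Q records, in position (i, j), the step at which that cell was added to P.
  Insert 1 (step 1): P = [1];  Q = [1]
  Insert 8 (step 2): P = [1, 8];  Q = [1, 2]
  Insert 9 (step 3): P = [1, 8, 9];  Q = [1, 2, 3]
  Insert 4 (step 4): P = [1, 4, 9] / [8];  Q = [1, 2, 3] / [4]
  Insert 3 (step 5): P = [1, 3, 9] / [4] / [8];  Q = [1, 2, 3] / [4] / [5]
  Insert 5 (step 6): P = [1, 3, 5] / [4, 9] / [8];  Q = [1, 2, 3] / [4, 6] / [5]
  Insert 6 (step 7): P = [1, 3, 5, 6] / [4, 9] / [8];  Q = [1, 2, 3, 7] / [4, 6] / [5]
  Insert 2 (step 8): P = [1, 2, 5, 6] / [3, 9] / [4] / [8];  Q = [1, 2, 3, 7] / [4, 6] / [5] / [8]
  Insert 7 (step 9): P = [1, 2, 5, 6, 7] / [3, 9] / [4] / [8];  Q = [1, 2, 3, 7, 9] / [4, 6] / [5] / [8]
Final shape: (5, 2, 1, 1).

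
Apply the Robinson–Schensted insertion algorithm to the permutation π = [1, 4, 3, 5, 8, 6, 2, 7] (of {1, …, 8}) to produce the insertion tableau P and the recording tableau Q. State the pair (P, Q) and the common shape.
P = [1, 2, 5, 6, 7] / [3, 8] / [4];  Q = [1, 2, 4, 5, 8] / [3, 6] / [7];  common shape = (5, 2, 1)

Row-insert the values π_1, π_2, … into P one at a time, bumping the leftmost entry strictly greater than the inserted value down to the next row. The recording tableau Q records, in position (i, j), the step at which that cell was added to P.
  Insert 1 (step 1): P = [1];  Q = [1]
  Insert 4 (step 2): P = [1, 4];  Q = [1, 2]
  Insert 3 (step 3): P = [1, 3] / [4];  Q = [1, 2] / [3]
  Insert 5 (step 4): P = [1, 3, 5] / [4];  Q = [1, 2, 4] / [3]
  Insert 8 (step 5): P = [1, 3, 5, 8] / [4];  Q = [1, 2, 4, 5] / [3]
  Insert 6 (step 6): P = [1, 3, 5, 6] / [4, 8];  Q = [1, 2, 4, 5] / [3, 6]
  Insert 2 (step 7): P = [1, 2, 5, 6] / [3, 8] / [4];  Q = [1, 2, 4, 5] / [3, 6] / [7]
  Insert 7 (step 8): P = [1, 2, 5, 6, 7] / [3, 8] / [4];  Q = [1, 2, 4, 5, 8] / [3, 6] / [7]
Final shape: (5, 2, 1).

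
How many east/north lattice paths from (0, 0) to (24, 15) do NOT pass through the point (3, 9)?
Number of paths = 25075718460

Total paths from (0, 0) to (24, 15): C(39, 24) = 25140840660. Paths through (3, 9): (paths (0, 0) → (3, 9)) × (paths (3, 9) → (24, 15)) = C(12, 3) · C(27, 21) = 220 · 296010 = 65122200. Avoidance count = 25140840660 − 65122200 = 25075718460.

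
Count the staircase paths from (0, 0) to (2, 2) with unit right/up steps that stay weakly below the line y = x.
C_2 = 2

These NE paths below the diagonal are counted by the Catalan number C_n = (1/(n + 1)) · C(2n, n). For n = 2: C_2 = (1/3) · C(4, 2) = 6/3 = 2.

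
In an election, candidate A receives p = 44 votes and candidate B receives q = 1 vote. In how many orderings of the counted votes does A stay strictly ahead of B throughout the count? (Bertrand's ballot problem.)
Strict-lead orderings = 43

Total orderings of the 45 votes with 44 for A: C(45, 44) = 45. By the Bertrand ballot formula (Cycle Lemma / reflection principle), the number of orderings in which A is strictly ahead of B throughout is (p − q)/(p + q) · C(p + q, p) = (44 − 1)/(44 + 1) · 45 = 43.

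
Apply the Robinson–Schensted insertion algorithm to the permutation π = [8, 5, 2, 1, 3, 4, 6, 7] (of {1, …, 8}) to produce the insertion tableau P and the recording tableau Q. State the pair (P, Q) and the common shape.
P = [1, 3, 4, 6, 7] / [2] / [5] / [8];  Q = [1, 5, 6, 7, 8] / [2] / [3] / [4];  common shape = (5, 1, 1, 1)

Row-insert the values π_1, π_2, … into P one at a time, bumping the leftmost entry strictly greater than the inserted value down to the next row. The recording tableau Q records, in position (i, j), the step at which that cell was added to P.
  Insert 8 (step 1): P = [8];  Q = [1]
  Insert 5 (step 2): P = [5] / [8];  Q = [1] / [2]
  Insert 2 (step 3): P = [2] / [5] / [8];  Q = [1] / [2] / [3]
  Insert 1 (step 4): P = [1] / [2] / [5] / [8];  Q = [1] / [2] / [3] / [4]
  Insert 3 (step 5): P = [1, 3] / [2] / [5] / [8];  Q = [1, 5] / [2] / [3] / [4]
  Insert 4 (step 6): P = [1, 3, 4] / [2] / [5] / [8];  Q = [1, 5, 6] / [2] / [3] / [4]
  Insert 6 (step 7): P = [1, 3, 4, 6] / [2] / [5] / [8];  Q = [1, 5, 6, 7] / [2] / [3] / [4]
  Insert 7 (step 8): P = [1, 3, 4, 6, 7] / [2] / [5] / [8];  Q = [1, 5, 6, 7, 8] / [2] / [3] / [4]
Final shape: (5, 1, 1, 1).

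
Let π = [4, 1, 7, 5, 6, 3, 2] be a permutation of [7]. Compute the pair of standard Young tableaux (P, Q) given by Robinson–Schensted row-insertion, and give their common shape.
P = [1, 2, 6] / [3, 5] / [4] / [7];  Q = [1, 3, 5] / [2, 4] / [6] / [7];  common shape = (3, 2, 1, 1)

Row-insert the values π_1, π_2, … into P one at a time, bumping the leftmost entry strictly greater than the inserted value down to the next row. The recording tableau Q records, in position (i, j), the step at which that cell was added to P.
  Insert 4 (step 1): P = [4];  Q = [1]
  Insert 1 (step 2): P = [1] / [4];  Q = [1] / [2]
  Insert 7 (step 3): P = [1, 7] / [4];  Q = [1, 3] / [2]
  Insert 5 (step 4): P = [1, 5] / [4, 7];  Q = [1, 3] / [2, 4]
  Insert 6 (step 5): P = [1, 5, 6] / [4, 7];  Q = [1, 3, 5] / [2, 4]
  Insert 3 (step 6): P = [1, 3, 6] / [4, 5] / [7];  Q = [1, 3, 5] / [2, 4] / [6]
  Insert 2 (step 7): P = [1, 2, 6] / [3, 5] / [4] / [7];  Q = [1, 3, 5] / [2, 4] / [6] / [7]
Final shape: (3, 2, 1, 1).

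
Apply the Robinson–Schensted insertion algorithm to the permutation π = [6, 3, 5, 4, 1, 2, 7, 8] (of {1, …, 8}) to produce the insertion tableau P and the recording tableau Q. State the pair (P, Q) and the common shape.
P = [1, 2, 7, 8] / [3, 4] / [5] / [6];  Q = [1, 3, 7, 8] / [2, 6] / [4] / [5];  common shape = (4, 2, 1, 1)

Row-insert the values π_1, π_2, … into P one at a time, bumping the leftmost entry strictly greater than the inserted value down to the next row. The recording tableau Q records, in position (i, j), the step at which that cell was added to P.
  Insert 6 (step 1): P = [6];  Q = [1]
  Insert 3 (step 2): P = [3] / [6];  Q = [1] / [2]
  Insert 5 (step 3): P = [3, 5] / [6];  Q = [1, 3] / [2]
  Insert 4 (step 4): P = [3, 4] / [5] / [6];  Q = [1, 3] / [2] / [4]
  Insert 1 (step 5): P = [1, 4] / [3] / [5] / [6];  Q = [1, 3] / [2] / [4] / [5]
  Insert 2 (step 6): P = [1, 2] / [3, 4] / [5] / [6];  Q = [1, 3] / [2, 6] / [4] / [5]
  Insert 7 (step 7): P = [1, 2, 7] / [3, 4] / [5] / [6];  Q = [1, 3, 7] / [2, 6] / [4] / [5]
  Insert 8 (step 8): P = [1, 2, 7, 8] / [3, 4] / [5] / [6];  Q = [1, 3, 7, 8] / [2, 6] / [4] / [5]
Final shape: (4, 2, 1, 1).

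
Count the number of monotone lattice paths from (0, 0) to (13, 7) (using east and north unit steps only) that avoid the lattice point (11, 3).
Number of paths = 72060

Total paths from (0, 0) to (13, 7): C(20, 13) = 77520. Paths through (11, 3): (paths (0, 0) → (11, 3)) × (paths (11, 3) → (13, 7)) = C(14, 11) · C(6, 2) = 364 · 15 = 5460. Avoidance count = 77520 − 5460 = 72060.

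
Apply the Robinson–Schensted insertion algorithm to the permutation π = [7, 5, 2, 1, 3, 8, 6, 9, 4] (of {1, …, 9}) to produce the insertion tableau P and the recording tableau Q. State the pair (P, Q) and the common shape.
P = [1, 3, 4, 9] / [2, 6] / [5, 8] / [7];  Q = [1, 5, 6, 8] / [2, 7] / [3, 9] / [4];  common shape = (4, 2, 2, 1)

Row-insert the values π_1, π_2, … into P one at a time, bumping the leftmost entry strictly greater than the inserted value down to the next row. The recording tableau Q records, in position (i, j), the step at which that cell was added to P.
  Insert 7 (step 1): P = [7];  Q = [1]
  Insert 5 (step 2): P = [5] / [7];  Q = [1] / [2]
  Insert 2 (step 3): P = [2] / [5] / [7];  Q = [1] / [2] / [3]
  Insert 1 (step 4): P = [1] / [2] / [5] / [7];  Q = [1] / [2] / [3] / [4]
  Insert 3 (step 5): P = [1, 3] / [2] / [5] / [7];  Q = [1, 5] / [2] / [3] / [4]
  Insert 8 (step 6): P = [1, 3, 8] / [2] / [5] / [7];  Q = [1, 5, 6] / [2] / [3] / [4]
  Insert 6 (step 7): P = [1, 3, 6] / [2, 8] / [5] / [7];  Q = [1, 5, 6] / [2, 7] / [3] / [4]
  Insert 9 (step 8): P = [1, 3, 6, 9] / [2, 8] / [5] / [7];  Q = [1, 5, 6, 8] / [2, 7] / [3] / [4]
  Insert 4 (step 9): P = [1, 3, 4, 9] / [2, 6] / [5, 8] / [7];  Q = [1, 5, 6, 8] / [2, 7] / [3, 9] / [4]
Final shape: (4, 2, 2, 1).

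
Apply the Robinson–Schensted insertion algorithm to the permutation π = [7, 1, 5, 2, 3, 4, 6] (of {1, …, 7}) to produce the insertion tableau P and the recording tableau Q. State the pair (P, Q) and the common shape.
P = [1, 2, 3, 4, 6] / [5] / [7];  Q = [1, 3, 5, 6, 7] / [2] / [4];  common shape = (5, 1, 1)

Row-insert the values π_1, π_2, … into P one at a time, bumping the leftmost entry strictly greater than the inserted value down to the next row. The recording tableau Q records, in position (i, j), the step at which that cell was added to P.
  Insert 7 (step 1): P = [7];  Q = [1]
  Insert 1 (step 2): P = [1] / [7];  Q = [1] / [2]
  Insert 5 (step 3): P = [1, 5] / [7];  Q = [1, 3] / [2]
  Insert 2 (step 4): P = [1, 2] / [5] / [7];  Q = [1, 3] / [2] / [4]
  Insert 3 (step 5): P = [1, 2, 3] / [5] / [7];  Q = [1, 3, 5] / [2] / [4]
  Insert 4 (step 6): P = [1, 2, 3, 4] / [5] / [7];  Q = [1, 3, 5, 6] / [2] / [4]
  Insert 6 (step 7): P = [1, 2, 3, 4, 6] / [5] / [7];  Q = [1, 3, 5, 6, 7] / [2] / [4]
Final shape: (5, 1, 1).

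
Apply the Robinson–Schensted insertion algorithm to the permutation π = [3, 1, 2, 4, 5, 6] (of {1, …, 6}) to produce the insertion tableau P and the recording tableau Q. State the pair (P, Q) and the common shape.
P = [1, 2, 4, 5, 6] / [3];  Q = [1, 3, 4, 5, 6] / [2];  common shape = (5, 1)

Row-insert the values π_1, π_2, … into P one at a time, bumping the leftmost entry strictly greater than the inserted value down to the next row. The recording tableau Q records, in position (i, j), the step at which that cell was added to P.
  Insert 3 (step 1): P = [3];  Q = [1]
  Insert 1 (step 2): P = [1] / [3];  Q = [1] / [2]
  Insert 2 (step 3): P = [1, 2] / [3];  Q = [1, 3] / [2]
  Insert 4 (step 4): P = [1, 2, 4] / [3];  Q = [1, 3, 4] / [2]
  Insert 5 (step 5): P = [1, 2, 4, 5] / [3];  Q = [1, 3, 4, 5] / [2]
  Insert 6 (step 6): P = [1, 2, 4, 5, 6] / [3];  Q = [1, 3, 4, 5, 6] / [2]
Final shape: (5, 1).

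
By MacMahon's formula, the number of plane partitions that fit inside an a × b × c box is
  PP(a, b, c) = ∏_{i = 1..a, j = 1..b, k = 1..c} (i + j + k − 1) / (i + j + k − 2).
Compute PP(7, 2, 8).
PP(7, 2, 8) = 9202050

Evaluate the triple product over i = 1..7, j = 1..2, k = 1..8. The factors are (2/1) · (3/2) · (4/3) · (5/4) · (6/5) · (7/6) · (8/7) · (9/8) · … (112 factors total). The numerators and denominators telescope so the product is an integer; carrying out the multiplication exactly gives PP(7, 2, 8) = 9202050.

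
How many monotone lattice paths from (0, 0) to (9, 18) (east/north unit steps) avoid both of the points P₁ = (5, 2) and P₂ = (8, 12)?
Number of paths = 3745332

Inclusion–exclusion. Total paths: C(27, 9) = 4686825. Through P₁: C(7, 5)·C(20, 4) = 101745. Through P₂: C(20, 8)·C(7, 1) = 881790. Since P₁ is strictly southwest of P₂, a monotone path through both must visit P₁ then P₂; paths through both = C(7, 5)·C(13, 3)·C(7, 1) = 42042. Avoid both = 4686825 − 101745 − 881790 + 42042 = 3745332.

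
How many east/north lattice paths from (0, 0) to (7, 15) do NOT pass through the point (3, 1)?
Number of paths = 158304

Total paths from (0, 0) to (7, 15): C(22, 7) = 170544. Paths through (3, 1): (paths (0, 0) → (3, 1)) × (paths (3, 1) → (7, 15)) = C(4, 3) · C(18, 4) = 4 · 3060 = 12240. Avoidance count = 170544 − 12240 = 158304.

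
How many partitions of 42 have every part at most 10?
p(42, parts ≤ 10) = 22367

Use the recurrence p(n, m) = p(n, m−1) + p(n−m, m): either the largest part is < m (count p(n, m−1)) or the largest part is exactly m (remove one copy of m, count p(n−m, m)). With p(0, ·) = 1 this gives p(42, parts ≤ 10) = 22367. (By conjugating Young diagrams, this also counts partitions of 42 into at most 10 parts.)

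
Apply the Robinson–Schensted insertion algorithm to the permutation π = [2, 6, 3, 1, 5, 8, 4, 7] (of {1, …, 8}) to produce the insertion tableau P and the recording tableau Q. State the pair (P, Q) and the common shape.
P = [1, 3, 4, 7] / [2, 5, 8] / [6];  Q = [1, 2, 5, 6] / [3, 7, 8] / [4];  common shape = (4, 3, 1)

Row-insert the values π_1, π_2, … into P one at a time, bumping the leftmost entry strictly greater than the inserted value down to the next row. The recording tableau Q records, in position (i, j), the step at which that cell was added to P.
  Insert 2 (step 1): P = [2];  Q = [1]
  Insert 6 (step 2): P = [2, 6];  Q = [1, 2]
  Insert 3 (step 3): P = [2, 3] / [6];  Q = [1, 2] / [3]
  Insert 1 (step 4): P = [1, 3] / [2] / [6];  Q = [1, 2] / [3] / [4]
  Insert 5 (step 5): P = [1, 3, 5] / [2] / [6];  Q = [1, 2, 5] / [3] / [4]
  Insert 8 (step 6): P = [1, 3, 5, 8] / [2] / [6];  Q = [1, 2, 5, 6] / [3] / [4]
  Insert 4 (step 7): P = [1, 3, 4, 8] / [2, 5] / [6];  Q = [1, 2, 5, 6] / [3, 7] / [4]
  Insert 7 (step 8): P = [1, 3, 4, 7] / [2, 5, 8] / [6];  Q = [1, 2, 5, 6] / [3, 7, 8] / [4]
Final shape: (4, 3, 1).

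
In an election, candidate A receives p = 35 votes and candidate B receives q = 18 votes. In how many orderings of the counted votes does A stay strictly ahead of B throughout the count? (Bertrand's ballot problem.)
Strict-lead orderings = 20726389004230

Total orderings of the 53 votes with 35 for A: C(53, 35) = 64617565719070. By the Bertrand ballot formula (Cycle Lemma / reflection principle), the number of orderings in which A is strictly ahead of B throughout is (p − q)/(p + q) · C(p + q, p) = (35 − 18)/(35 + 18) · 64617565719070 = 20726389004230.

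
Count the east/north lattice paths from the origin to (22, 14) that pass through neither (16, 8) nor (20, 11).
Number of paths = 2527413696

Inclusion–exclusion. Total paths: C(36, 22) = 3796297200. Through P₁: C(24, 16)·C(12, 6) = 679575204. Through P₂: C(31, 20)·C(5, 2) = 846723150. Since P₁ is strictly southwest of P₂, a monotone path through both must visit P₁ then P₂; paths through both = C(24, 16)·C(7, 4)·C(5, 2) = 257414850. Avoid both = 3796297200 − 679575204 − 846723150 + 257414850 = 2527413696.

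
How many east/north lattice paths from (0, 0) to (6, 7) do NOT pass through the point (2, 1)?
Number of paths = 1086

Total paths from (0, 0) to (6, 7): C(13, 6) = 1716. Paths through (2, 1): (paths (0, 0) → (2, 1)) × (paths (2, 1) → (6, 7)) = C(3, 2) · C(10, 4) = 3 · 210 = 630. Avoidance count = 1716 − 630 = 1086.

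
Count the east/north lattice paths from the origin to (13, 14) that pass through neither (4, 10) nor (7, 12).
Number of paths = 18212001

Inclusion–exclusion. Total paths: C(27, 13) = 20058300. Through P₁: C(14, 4)·C(13, 9) = 715715. Through P₂: C(19, 7)·C(8, 6) = 1410864. Since P₁ is strictly southwest of P₂, a monotone path through both must visit P₁ then P₂; paths through both = C(14, 4)·C(5, 3)·C(8, 6) = 280280. Avoid both = 20058300 − 715715 − 1410864 + 280280 = 18212001.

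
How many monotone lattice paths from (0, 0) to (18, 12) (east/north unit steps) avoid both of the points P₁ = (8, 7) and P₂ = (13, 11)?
Number of paths = 57056916

Inclusion–exclusion. Total paths: C(30, 18) = 86493225. Through P₁: C(15, 8)·C(15, 10) = 19324305. Through P₂: C(24, 13)·C(6, 5) = 14976864. Since P₁ is strictly southwest of P₂, a monotone path through both must visit P₁ then P₂; paths through both = C(15, 8)·C(9, 5)·C(6, 5) = 4864860. Avoid both = 86493225 − 19324305 − 14976864 + 4864860 = 57056916.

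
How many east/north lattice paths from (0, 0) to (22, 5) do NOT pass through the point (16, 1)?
Number of paths = 77160

Total paths from (0, 0) to (22, 5): C(27, 22) = 80730. Paths through (16, 1): (paths (0, 0) → (16, 1)) × (paths (16, 1) → (22, 5)) = C(17, 16) · C(10, 6) = 17 · 210 = 3570. Avoidance count = 80730 − 3570 = 77160.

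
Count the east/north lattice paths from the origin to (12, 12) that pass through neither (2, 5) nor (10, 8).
Number of paths = 1691353

Inclusion–exclusion. Total paths: C(24, 12) = 2704156. Through P₁: C(7, 2)·C(17, 10) = 408408. Through P₂: C(18, 10)·C(6, 2) = 656370. Since P₁ is strictly southwest of P₂, a monotone path through both must visit P₁ then P₂; paths through both = C(7, 2)·C(11, 8)·C(6, 2) = 51975. Avoid both = 2704156 − 408408 − 656370 + 51975 = 1691353.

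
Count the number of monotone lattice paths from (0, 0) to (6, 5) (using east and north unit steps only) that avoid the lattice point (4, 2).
Number of paths = 312

Total paths from (0, 0) to (6, 5): C(11, 6) = 462. Paths through (4, 2): (paths (0, 0) → (4, 2)) × (paths (4, 2) → (6, 5)) = C(6, 4) · C(5, 2) = 15 · 10 = 150. Avoidance count = 462 − 150 = 312.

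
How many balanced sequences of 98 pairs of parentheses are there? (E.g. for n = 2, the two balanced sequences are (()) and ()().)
C_98 = 57743358069601357782187700608042856334020731624756611000

These balanced parentheses are counted by the Catalan number C_n = (1/(n + 1)) · C(2n, n). For n = 98: C_98 = (1/99) · C(196, 98) = 5716592448890534420436582360196242777068052430850904489000/99 = 57743358069601357782187700608042856334020731624756611000.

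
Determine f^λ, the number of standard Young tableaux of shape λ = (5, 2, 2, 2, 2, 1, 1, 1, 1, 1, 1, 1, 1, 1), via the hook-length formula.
# SYT of shape (5, 2, 2, 2, 2, 1, 1, 1, 1, 1, 1, 1, 1, 1) = 6217750

Hook-length formula: f^λ = n! / Π hook(c), product over all cells c of the Young diagram. For λ = (5, 2, 2, 2, 2, 1, 1, 1, 1, 1, 1, 1, 1, 1), n = 22 boxes. Hook lengths by row (left-to-right, top-to-bottom): [18, 8, 3, 2, 1]; [14, 4]; [13, 3]; [12, 2]; [11, 1]; [9]; [8]; [7]; [6]; [5]; [4]; [3]; [2]; [1]. Product of hooks = 180772904632320. So f^λ = 22! / 180772904632320 = 1124000727777607680000 / 180772904632320 = 6217750.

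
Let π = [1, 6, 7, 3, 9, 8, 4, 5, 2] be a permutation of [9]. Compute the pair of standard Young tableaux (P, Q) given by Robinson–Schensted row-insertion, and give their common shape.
P = [1, 2, 4, 5] / [3, 7, 8] / [6] / [9];  Q = [1, 2, 3, 5] / [4, 6, 8] / [7] / [9];  common shape = (4, 3, 1, 1)

Row-insert the values π_1, π_2, … into P one at a time, bumping the leftmost entry strictly greater than the inserted value down to the next row. The recording tableau Q records, in position (i, j), the step at which that cell was added to P.
  Insert 1 (step 1): P = [1];  Q = [1]
  Insert 6 (step 2): P = [1, 6];  Q = [1, 2]
  Insert 7 (step 3): P = [1, 6, 7];  Q = [1, 2, 3]
  Insert 3 (step 4): P = [1, 3, 7] / [6];  Q = [1, 2, 3] / [4]
  Insert 9 (step 5): P = [1, 3, 7, 9] / [6];  Q = [1, 2, 3, 5] / [4]
  Insert 8 (step 6): P = [1, 3, 7, 8] / [6, 9];  Q = [1, 2, 3, 5] / [4, 6]
  Insert 4 (step 7): P = [1, 3, 4, 8] / [6, 7] / [9];  Q = [1, 2, 3, 5] / [4, 6] / [7]
  Insert 5 (step 8): P = [1, 3, 4, 5] / [6, 7, 8] / [9];  Q = [1, 2, 3, 5] / [4, 6, 8] / [7]
  Insert 2 (step 9): P = [1, 2, 4, 5] / [3, 7, 8] / [6] / [9];  Q = [1, 2, 3, 5] / [4, 6, 8] / [7] / [9]
Final shape: (4, 3, 1, 1).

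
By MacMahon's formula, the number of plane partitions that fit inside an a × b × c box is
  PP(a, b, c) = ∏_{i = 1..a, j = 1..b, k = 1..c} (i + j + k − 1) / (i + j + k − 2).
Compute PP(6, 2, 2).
PP(6, 2, 2) = 336

Evaluate the triple product over i = 1..6, j = 1..2, k = 1..2. The factors are (2/1) · (3/2) · (3/2) · (4/3) · (3/2) · (4/3) · (4/3) · (5/4) · … (24 factors total). The numerators and denominators telescope so the product is an integer; carrying out the multiplication exactly gives PP(6, 2, 2) = 336.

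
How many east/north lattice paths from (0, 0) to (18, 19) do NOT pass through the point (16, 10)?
Number of paths = 17380486475

Total paths from (0, 0) to (18, 19): C(37, 18) = 17672631900. Paths through (16, 10): (paths (0, 0) → (16, 10)) × (paths (16, 10) → (18, 19)) = C(26, 16) · C(11, 2) = 5311735 · 55 = 292145425. Avoidance count = 17672631900 − 292145425 = 17380486475.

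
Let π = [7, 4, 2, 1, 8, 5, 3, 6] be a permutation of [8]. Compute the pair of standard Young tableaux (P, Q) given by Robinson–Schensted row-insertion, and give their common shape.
P = [1, 3, 6] / [2, 5] / [4, 8] / [7];  Q = [1, 5, 8] / [2, 6] / [3, 7] / [4];  common shape = (3, 2, 2, 1)

Row-insert the values π_1, π_2, … into P one at a time, bumping the leftmost entry strictly greater than the inserted value down to the next row. The recording tableau Q records, in position (i, j), the step at which that cell was added to P.
  Insert 7 (step 1): P = [7];  Q = [1]
  Insert 4 (step 2): P = [4] / [7];  Q = [1] / [2]
  Insert 2 (step 3): P = [2] / [4] / [7];  Q = [1] / [2] / [3]
  Insert 1 (step 4): P = [1] / [2] / [4] / [7];  Q = [1] / [2] / [3] / [4]
  Insert 8 (step 5): P = [1, 8] / [2] / [4] / [7];  Q = [1, 5] / [2] / [3] / [4]
  Insert 5 (step 6): P = [1, 5] / [2, 8] / [4] / [7];  Q = [1, 5] / [2, 6] / [3] / [4]
  Insert 3 (step 7): P = [1, 3] / [2, 5] / [4, 8] / [7];  Q = [1, 5] / [2, 6] / [3, 7] / [4]
  Insert 6 (step 8): P = [1, 3, 6] / [2, 5] / [4, 8] / [7];  Q = [1, 5, 8] / [2, 6] / [3, 7] / [4]
Final shape: (3, 2, 2, 1).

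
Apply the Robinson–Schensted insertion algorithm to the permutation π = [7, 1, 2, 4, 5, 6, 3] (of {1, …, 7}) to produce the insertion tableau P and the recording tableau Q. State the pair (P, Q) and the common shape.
P = [1, 2, 3, 5, 6] / [4] / [7];  Q = [1, 3, 4, 5, 6] / [2] / [7];  common shape = (5, 1, 1)

Row-insert the values π_1, π_2, … into P one at a time, bumping the leftmost entry strictly greater than the inserted value down to the next row. The recording tableau Q records, in position (i, j), the step at which that cell was added to P.
  Insert 7 (step 1): P = [7];  Q = [1]
  Insert 1 (step 2): P = [1] / [7];  Q = [1] / [2]
  Insert 2 (step 3): P = [1, 2] / [7];  Q = [1, 3] / [2]
  Insert 4 (step 4): P = [1, 2, 4] / [7];  Q = [1, 3, 4] / [2]
  Insert 5 (step 5): P = [1, 2, 4, 5] / [7];  Q = [1, 3, 4, 5] / [2]
  Insert 6 (step 6): P = [1, 2, 4, 5, 6] / [7];  Q = [1, 3, 4, 5, 6] / [2]
  Insert 3 (step 7): P = [1, 2, 3, 5, 6] / [4] / [7];  Q = [1, 3, 4, 5, 6] / [2] / [7]
Final shape: (5, 1, 1).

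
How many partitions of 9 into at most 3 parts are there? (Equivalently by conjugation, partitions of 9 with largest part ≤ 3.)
p(9, parts ≤ 3) = 12

Partitions of 9 with all parts ≤ 3: 3+3+3, 3+3+2+1, 3+3+1+1+1, 3+2+2+2, 3+2+2+1+1, 3+2+1+1+1+1, 3+1+1+1+1+1+1, 2+2+2+2+1, 2+2+2+1+1+1, 2+2+1+1+1+1+1, 2+1+1+1+1+1+1+1, 1+1+1+1+1+1+1+1+1. Count = 12.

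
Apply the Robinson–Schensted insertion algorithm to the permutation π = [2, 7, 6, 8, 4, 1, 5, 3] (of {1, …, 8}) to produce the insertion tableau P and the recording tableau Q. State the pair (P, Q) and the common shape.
P = [1, 3, 5] / [2, 4] / [6, 8] / [7];  Q = [1, 2, 4] / [3, 7] / [5, 8] / [6];  common shape = (3, 2, 2, 1)

Row-insert the values π_1, π_2, … into P one at a time, bumping the leftmost entry strictly greater than the inserted value down to the next row. The recording tableau Q records, in position (i, j), the step at which that cell was added to P.
  Insert 2 (step 1): P = [2];  Q = [1]
  Insert 7 (step 2): P = [2, 7];  Q = [1, 2]
  Insert 6 (step 3): P = [2, 6] / [7];  Q = [1, 2] / [3]
  Insert 8 (step 4): P = [2, 6, 8] / [7];  Q = [1, 2, 4] / [3]
  Insert 4 (step 5): P = [2, 4, 8] / [6] / [7];  Q = [1, 2, 4] / [3] / [5]
  Insert 1 (step 6): P = [1, 4, 8] / [2] / [6] / [7];  Q = [1, 2, 4] / [3] / [5] / [6]
  Insert 5 (step 7): P = [1, 4, 5] / [2, 8] / [6] / [7];  Q = [1, 2, 4] / [3, 7] / [5] / [6]
  Insert 3 (step 8): P = [1, 3, 5] / [2, 4] / [6, 8] / [7];  Q = [1, 2, 4] / [3, 7] / [5, 8] / [6]
Final shape: (3, 2, 2, 1).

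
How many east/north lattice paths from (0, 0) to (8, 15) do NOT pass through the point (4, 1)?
Number of paths = 475014

Total paths from (0, 0) to (8, 15): C(23, 8) = 490314. Paths through (4, 1): (paths (0, 0) → (4, 1)) × (paths (4, 1) → (8, 15)) = C(5, 4) · C(18, 4) = 5 · 3060 = 15300. Avoidance count = 490314 − 15300 = 475014.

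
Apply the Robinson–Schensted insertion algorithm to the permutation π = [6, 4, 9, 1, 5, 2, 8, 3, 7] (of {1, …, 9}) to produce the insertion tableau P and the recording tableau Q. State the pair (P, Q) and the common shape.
P = [1, 2, 3, 7] / [4, 5, 8] / [6, 9];  Q = [1, 3, 7, 9] / [2, 5, 8] / [4, 6];  common shape = (4, 3, 2)

Row-insert the values π_1, π_2, … into P one at a time, bumping the leftmost entry strictly greater than the inserted value down to the next row. The recording tableau Q records, in position (i, j), the step at which that cell was added to P.
  Insert 6 (step 1): P = [6];  Q = [1]
  Insert 4 (step 2): P = [4] / [6];  Q = [1] / [2]
  Insert 9 (step 3): P = [4, 9] / [6];  Q = [1, 3] / [2]
  Insert 1 (step 4): P = [1, 9] / [4] / [6];  Q = [1, 3] / [2] / [4]
  Insert 5 (step 5): P = [1, 5] / [4, 9] / [6];  Q = [1, 3] / [2, 5] / [4]
  Insert 2 (step 6): P = [1, 2] / [4, 5] / [6, 9];  Q = [1, 3] / [2, 5] / [4, 6]
  Insert 8 (step 7): P = [1, 2, 8] / [4, 5] / [6, 9];  Q = [1, 3, 7] / [2, 5] / [4, 6]
  Insert 3 (step 8): P = [1, 2, 3] / [4, 5, 8] / [6, 9];  Q = [1, 3, 7] / [2, 5, 8] / [4, 6]
  Insert 7 (step 9): P = [1, 2, 3, 7] / [4, 5, 8] / [6, 9];  Q = [1, 3, 7, 9] / [2, 5, 8] / [4, 6]
Final shape: (4, 3, 2).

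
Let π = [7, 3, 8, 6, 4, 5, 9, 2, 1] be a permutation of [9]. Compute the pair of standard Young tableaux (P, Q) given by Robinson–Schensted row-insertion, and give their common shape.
P = [1, 4, 5, 9] / [2, 8] / [3] / [6] / [7];  Q = [1, 3, 6, 7] / [2, 4] / [5] / [8] / [9];  common shape = (4, 2, 1, 1, 1)

Row-insert the values π_1, π_2, … into P one at a time, bumping the leftmost entry strictly greater than the inserted value down to the next row. The recording tableau Q records, in position (i, j), the step at which that cell was added to P.
  Insert 7 (step 1): P = [7];  Q = [1]
  Insert 3 (step 2): P = [3] / [7];  Q = [1] / [2]
  Insert 8 (step 3): P = [3, 8] / [7];  Q = [1, 3] / [2]
  Insert 6 (step 4): P = [3, 6] / [7, 8];  Q = [1, 3] / [2, 4]
  Insert 4 (step 5): P = [3, 4] / [6, 8] / [7];  Q = [1, 3] / [2, 4] / [5]
  Insert 5 (step 6): P = [3, 4, 5] / [6, 8] / [7];  Q = [1, 3, 6] / [2, 4] / [5]
  Insert 9 (step 7): P = [3, 4, 5, 9] / [6, 8] / [7];  Q = [1, 3, 6, 7] / [2, 4] / [5]
  Insert 2 (step 8): P = [2, 4, 5, 9] / [3, 8] / [6] / [7];  Q = [1, 3, 6, 7] / [2, 4] / [5] / [8]
  Insert 1 (step 9): P = [1, 4, 5, 9] / [2, 8] / [3] / [6] / [7];  Q = [1, 3, 6, 7] / [2, 4] / [5] / [8] / [9]
Final shape: (4, 2, 1, 1, 1).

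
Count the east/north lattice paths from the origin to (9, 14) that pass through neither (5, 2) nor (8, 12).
Number of paths = 419078

Inclusion–exclusion. Total paths: C(23, 9) = 817190. Through P₁: C(7, 5)·C(16, 4) = 38220. Through P₂: C(20, 8)·C(3, 1) = 377910. Since P₁ is strictly southwest of P₂, a monotone path through both must visit P₁ then P₂; paths through both = C(7, 5)·C(13, 3)·C(3, 1) = 18018. Avoid both = 817190 − 38220 − 377910 + 18018 = 419078.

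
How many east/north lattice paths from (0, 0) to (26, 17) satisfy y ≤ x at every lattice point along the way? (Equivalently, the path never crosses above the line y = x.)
Number of paths = 155989499540

By the reflection principle (André's argument), the number of monotone paths to (26, 17) with n ≤ m that never go above y = x is C(43, 26) − C(43, 27) = 421171648758 − 265182149218 = 155989499540.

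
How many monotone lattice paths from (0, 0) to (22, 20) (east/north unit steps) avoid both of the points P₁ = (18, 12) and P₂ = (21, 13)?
Number of paths = 466321374165

Inclusion–exclusion. Total paths: C(42, 22) = 513791607420. Through P₁: C(30, 18)·C(12, 4) = 42814146375. Through P₂: C(34, 21)·C(8, 1) = 7423870080. Since P₁ is strictly southwest of P₂, a monotone path through both must visit P₁ then P₂; paths through both = C(30, 18)·C(4, 3)·C(8, 1) = 2767783200. Avoid both = 513791607420 − 42814146375 − 7423870080 + 2767783200 = 466321374165.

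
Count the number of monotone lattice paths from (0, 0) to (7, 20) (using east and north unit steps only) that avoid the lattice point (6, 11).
Number of paths = 764270

Total paths from (0, 0) to (7, 20): C(27, 7) = 888030. Paths through (6, 11): (paths (0, 0) → (6, 11)) × (paths (6, 11) → (7, 20)) = C(17, 6) · C(10, 1) = 12376 · 10 = 123760. Avoidance count = 888030 − 123760 = 764270.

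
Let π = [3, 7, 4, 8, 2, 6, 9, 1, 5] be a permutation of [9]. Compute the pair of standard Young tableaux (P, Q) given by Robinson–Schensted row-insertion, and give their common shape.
P = [1, 4, 5, 9] / [2, 6] / [3, 8] / [7];  Q = [1, 2, 4, 7] / [3, 6] / [5, 9] / [8];  common shape = (4, 2, 2, 1)

Row-insert the values π_1, π_2, … into P one at a time, bumping the leftmost entry strictly greater than the inserted value down to the next row. The recording tableau Q records, in position (i, j), the step at which that cell was added to P.
  Insert 3 (step 1): P = [3];  Q = [1]
  Insert 7 (step 2): P = [3, 7];  Q = [1, 2]
  Insert 4 (step 3): P = [3, 4] / [7];  Q = [1, 2] / [3]
  Insert 8 (step 4): P = [3, 4, 8] / [7];  Q = [1, 2, 4] / [3]
  Insert 2 (step 5): P = [2, 4, 8] / [3] / [7];  Q = [1, 2, 4] / [3] / [5]
  Insert 6 (step 6): P = [2, 4, 6] / [3, 8] / [7];  Q = [1, 2, 4] / [3, 6] / [5]
  Insert 9 (step 7): P = [2, 4, 6, 9] / [3, 8] / [7];  Q = [1, 2, 4, 7] / [3, 6] / [5]
  Insert 1 (step 8): P = [1, 4, 6, 9] / [2, 8] / [3] / [7];  Q = [1, 2, 4, 7] / [3, 6] / [5] / [8]
  Insert 5 (step 9): P = [1, 4, 5, 9] / [2, 6] / [3, 8] / [7];  Q = [1, 2, 4, 7] / [3, 6] / [5, 9] / [8]
Final shape: (4, 2, 2, 1).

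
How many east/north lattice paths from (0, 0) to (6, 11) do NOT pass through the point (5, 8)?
Number of paths = 7228

Total paths from (0, 0) to (6, 11): C(17, 6) = 12376. Paths through (5, 8): (paths (0, 0) → (5, 8)) × (paths (5, 8) → (6, 11)) = C(13, 5) · C(4, 1) = 1287 · 4 = 5148. Avoidance count = 12376 − 5148 = 7228.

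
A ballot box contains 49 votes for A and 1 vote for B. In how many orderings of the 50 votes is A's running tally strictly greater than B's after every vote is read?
Strict-lead orderings = 48

Total orderings of the 50 votes with 49 for A: C(50, 49) = 50. By the Bertrand ballot formula (Cycle Lemma / reflection principle), the number of orderings in which A is strictly ahead of B throughout is (p − q)/(p + q) · C(p + q, p) = (49 − 1)/(49 + 1) · 50 = 48.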